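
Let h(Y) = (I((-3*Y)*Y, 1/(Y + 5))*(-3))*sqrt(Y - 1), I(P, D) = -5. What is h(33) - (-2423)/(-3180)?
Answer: -2423/3180 + 60*sqrt(2) ≈ 84.091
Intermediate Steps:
h(Y) = 15*sqrt(-1 + Y) (h(Y) = (-5*(-3))*sqrt(Y - 1) = 15*sqrt(-1 + Y))
h(33) - (-2423)/(-3180) = 15*sqrt(-1 + 33) - (-2423)/(-3180) = 15*sqrt(32) - (-2423)*(-1)/3180 = 15*(4*sqrt(2)) - 1*2423/3180 = 60*sqrt(2) - 2423/3180 = -2423/3180 + 60*sqrt(2)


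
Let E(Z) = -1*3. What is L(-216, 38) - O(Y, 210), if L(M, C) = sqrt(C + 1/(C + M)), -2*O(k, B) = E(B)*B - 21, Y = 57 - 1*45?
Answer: -651/2 + sqrt(1203814)/178 ≈ -319.34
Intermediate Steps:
Y = 12 (Y = 57 - 45 = 12)
E(Z) = -3
O(k, B) = 21/2 + 3*B/2 (O(k, B) = -(-3*B - 21)/2 = -(-21 - 3*B)/2 = 21/2 + 3*B/2)
L(-216, 38) - O(Y, 210) = sqrt((1 + 38*(38 - 216))/(38 - 216)) - (21/2 + (3/2)*210) = sqrt((1 + 38*(-178))/(-178)) - (21/2 + 315) = sqrt(-(1 - 6764)/178) - 1*651/2 = sqrt(-1/178*(-6763)) - 651/2 = sqrt(6763/178) - 651/2 = sqrt(1203814)/178 - 651/2 = -651/2 + sqrt(1203814)/178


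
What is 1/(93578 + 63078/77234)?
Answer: 38617/3613733165 ≈ 1.0686e-5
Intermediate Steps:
1/(93578 + 63078/77234) = 1/(93578 + 63078*(1/77234)) = 1/(93578 + 31539/38617) = 1/(3613733165/38617) = 38617/3613733165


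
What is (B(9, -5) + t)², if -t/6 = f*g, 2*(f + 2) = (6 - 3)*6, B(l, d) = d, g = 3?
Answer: 17161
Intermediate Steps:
f = 7 (f = -2 + ((6 - 3)*6)/2 = -2 + (3*6)/2 = -2 + (½)*18 = -2 + 9 = 7)
t = -126 (t = -42*3 = -6*21 = -126)
(B(9, -5) + t)² = (-5 - 126)² = (-131)² = 17161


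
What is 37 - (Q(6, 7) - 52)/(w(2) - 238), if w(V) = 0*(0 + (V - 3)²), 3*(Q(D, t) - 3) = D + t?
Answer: 13142/357 ≈ 36.812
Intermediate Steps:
Q(D, t) = 3 + D/3 + t/3 (Q(D, t) = 3 + (D + t)/3 = 3 + (D/3 + t/3) = 3 + D/3 + t/3)
w(V) = 0 (w(V) = 0*(0 + (-3 + V)²) = 0*(-3 + V)² = 0)
37 - (Q(6, 7) - 52)/(w(2) - 238) = 37 - ((3 + (⅓)*6 + (⅓)*7) - 52)/(0 - 238) = 37 - ((3 + 2 + 7/3) - 52)/(-238) = 37 - (22/3 - 52)*(-1)/238 = 37 - (-134)*(-1)/(3*238) = 37 - 1*67/357 = 37 - 67/357 = 13142/357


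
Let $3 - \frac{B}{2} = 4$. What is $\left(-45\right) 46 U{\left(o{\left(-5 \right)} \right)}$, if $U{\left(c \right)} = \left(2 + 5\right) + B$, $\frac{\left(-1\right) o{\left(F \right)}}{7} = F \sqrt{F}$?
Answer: $-10350$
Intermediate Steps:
$o{\left(F \right)} = - 7 F^{\frac{3}{2}}$ ($o{\left(F \right)} = - 7 F \sqrt{F} = - 7 F^{\frac{3}{2}}$)
$B = -2$ ($B = 6 - 8 = -2$)
$U{\left(c \right)} = 5$ ($U{\left(c \right)} = \left(2 + 5\right) - 2 = 7 - 2 = 5$)
$\left(-45\right) 46 U{\left(o{\left(-5 \right)} \right)} = \left(-45\right) 46 \cdot 5 = \left(-2070\right) 5 = -10350$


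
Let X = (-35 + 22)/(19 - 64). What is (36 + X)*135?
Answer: 4899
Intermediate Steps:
X = 13/45 (X = -13/(-45) = -13*(-1/45) = 13/45 ≈ 0.28889)
(36 + X)*135 = (36 + 13/45)*135 = (1633/45)*135 = 4899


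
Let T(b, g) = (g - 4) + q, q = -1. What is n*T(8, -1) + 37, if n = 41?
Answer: -209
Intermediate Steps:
T(b, g) = -5 + g (T(b, g) = (g - 4) - 1 = (-4 + g) - 1 = -5 + g)
n*T(8, -1) + 37 = 41*(-5 - 1) + 37 = 41*(-6) + 37 = -246 + 37 = -209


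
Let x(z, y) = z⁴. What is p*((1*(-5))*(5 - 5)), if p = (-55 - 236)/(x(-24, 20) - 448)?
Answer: 0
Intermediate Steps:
p = -291/331328 (p = (-55 - 236)/((-24)⁴ - 448) = -291/(331776 - 448) = -291/331328 ≈ -0.00087828)
p*((1*(-5))*(5 - 5)) = -291*1*(-5)*(5 - 5)/331328 = -(-1455)*0/331328 = -291/331328*0 = 0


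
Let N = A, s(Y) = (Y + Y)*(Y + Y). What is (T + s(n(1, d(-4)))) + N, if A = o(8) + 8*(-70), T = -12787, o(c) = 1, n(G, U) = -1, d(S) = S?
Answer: -13342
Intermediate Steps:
s(Y) = 4*Y² (s(Y) = (2*Y)*(2*Y) = 4*Y²)
A = -559 (A = 1 + 8*(-70) = 1 - 560 = -559)
N = -559
(T + s(n(1, d(-4)))) + N = (-12787 + 4*(-1)²) - 559 = (-12787 + 4*1) - 559 = (-12787 + 4) - 559 = -12783 - 559 = -13342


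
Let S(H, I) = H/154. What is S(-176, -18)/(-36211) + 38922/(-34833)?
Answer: -3288517710/2943121447 ≈ -1.1174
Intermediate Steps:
S(H, I) = H/154 (S(H, I) = H*(1/154) = H/154)
S(-176, -18)/(-36211) + 38922/(-34833) = ((1/154)*(-176))/(-36211) + 38922/(-34833) = -8/7*(-1/36211) + 38922*(-1/34833) = 8/253477 - 12974/11611 = -3288517710/2943121447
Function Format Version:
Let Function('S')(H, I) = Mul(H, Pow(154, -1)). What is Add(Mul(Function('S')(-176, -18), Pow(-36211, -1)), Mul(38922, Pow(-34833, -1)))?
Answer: Rational(-3288517710, 2943121447) ≈ -1.1174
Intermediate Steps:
Function('S')(H, I) = Mul(Rational(1, 154), H) (Function('S')(H, I) = Mul(H, Rational(1, 154)) = Mul(Rational(1, 154), H))
Add(Mul(Function('S')(-176, -18), Pow(-36211, -1)), Mul(38922, Pow(-34833, -1))) = Add(Mul(Mul(Rational(1, 154), -176), Pow(-36211, -1)), Mul(38922, Pow(-34833, -1))) = Add(Mul(Rational(-8, 7), Rational(-1, 36211)), Mul(38922, Rational(-1, 34833))) = Add(Rational(8, 253477), Rational(-12974, 11611)) = Rational(-3288517710, 2943121447)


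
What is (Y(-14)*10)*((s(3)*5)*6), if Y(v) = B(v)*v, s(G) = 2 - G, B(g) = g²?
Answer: 823200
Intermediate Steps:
Y(v) = v³ (Y(v) = v²*v = v³)
(Y(-14)*10)*((s(3)*5)*6) = ((-14)³*10)*(((2 - 1*3)*5)*6) = (-2744*10)*(((2 - 3)*5)*6) = -27440*(-1*5)*6 = -(-137200)*6 = -27440*(-30) = 823200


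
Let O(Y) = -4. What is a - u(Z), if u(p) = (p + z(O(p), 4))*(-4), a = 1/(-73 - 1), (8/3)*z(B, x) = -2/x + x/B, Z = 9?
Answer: 4993/148 ≈ 33.737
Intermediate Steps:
z(B, x) = -3/(4*x) + 3*x/(8*B) (z(B, x) = 3*(-2/x + x/B)/8 = -3/(4*x) + 3*x/(8*B))
a = -1/74 (a = 1/(-74) = -1/74 ≈ -0.013514)
u(p) = 9/4 - 4*p (u(p) = (p + (-¾/4 + (3/8)*4/(-4)))*(-4) = (p + (-¾*¼ + (3/8)*4*(-¼)))*(-4) = (p + (-3/16 - 3/8))*(-4) = (p - 9/16)*(-4) = (-9/16 + p)*(-4) = 9/4 - 4*p)
a - u(Z) = -1/74 - (9/4 - 4*9) = -1/74 - (9/4 - 36) = -1/74 - 1*(-135/4) = -1/74 + 135/4 = 4993/148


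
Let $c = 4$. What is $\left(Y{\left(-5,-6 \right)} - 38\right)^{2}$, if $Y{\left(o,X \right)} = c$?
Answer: $1156$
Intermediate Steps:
$Y{\left(o,X \right)} = 4$
$\left(Y{\left(-5,-6 \right)} - 38\right)^{2} = \left(4 - 38\right)^{2} = \left(-34\right)^{2} = 1156$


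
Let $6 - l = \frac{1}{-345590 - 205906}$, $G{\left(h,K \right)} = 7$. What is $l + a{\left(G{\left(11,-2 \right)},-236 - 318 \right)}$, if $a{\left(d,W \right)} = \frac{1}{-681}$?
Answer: $\frac{750953947}{125189592} \approx 5.9985$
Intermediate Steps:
$l = \frac{3308977}{551496}$ ($l = 6 - \frac{1}{-345590 - 205906} = 6 - \frac{1}{-551496} = 6 - - \frac{1}{551496} = 6 + \frac{1}{551496} = \frac{3308977}{551496} \approx 6.0$)
$a{\left(d,W \right)} = - \frac{1}{681}$
$l + a{\left(G{\left(11,-2 \right)},-236 - 318 \right)} = \frac{3308977}{551496} - \frac{1}{681} = \frac{750953947}{125189592}$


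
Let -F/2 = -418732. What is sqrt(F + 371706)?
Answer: sqrt(1209170) ≈ 1099.6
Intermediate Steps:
F = 837464 (F = -2*(-418732) = 837464)
sqrt(F + 371706) = sqrt(837464 + 371706) = sqrt(1209170)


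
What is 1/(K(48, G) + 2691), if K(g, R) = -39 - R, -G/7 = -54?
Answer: 1/2274 ≈ 0.00043975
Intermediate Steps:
G = 378 (G = -7*(-54) = 378)
1/(K(48, G) + 2691) = 1/((-39 - 1*378) + 2691) = 1/((-39 - 378) + 2691) = 1/(-417 + 2691) = 1/2274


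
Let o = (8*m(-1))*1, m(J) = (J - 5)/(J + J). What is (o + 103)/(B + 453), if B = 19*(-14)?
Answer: 127/187 ≈ 0.67914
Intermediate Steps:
B = -266
m(J) = (-5 + J)/(2*J) (m(J) = (-5 + J)/((2*J)) = (-5 + J)*(1/(2*J)) = (-5 + J)/(2*J))
o = 24 (o = (8*((½)*(-5 - 1)/(-1)))*1 = (8*((½)*(-1)*(-6)))*1 = (8*3)*1 = 24*1 = 24)
(o + 103)/(B + 453) = (24 + 103)/(-266 + 453) = 127/187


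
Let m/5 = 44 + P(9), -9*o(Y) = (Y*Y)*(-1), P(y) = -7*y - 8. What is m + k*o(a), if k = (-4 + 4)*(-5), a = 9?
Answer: -135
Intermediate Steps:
P(y) = -8 - 7*y
o(Y) = Y**2/9 (o(Y) = -Y*Y*(-1)/9 = -Y**2*(-1)/9 = -(-1)*Y**2/9 = Y**2/9)
m = -135 (m = 5*(44 + (-8 - 7*9)) = 5*(44 + (-8 - 63)) = 5*(44 - 71) = 5*(-27) = -135)
k = 0 (k = 0*(-5) = 0)
m + k*o(a) = -135 + 0*((1/9)*9**2) = -135 + 0*((1/9)*81) = -135 + 0*9 = -135 + 0 = -135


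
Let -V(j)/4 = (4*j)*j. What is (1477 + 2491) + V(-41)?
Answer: -22928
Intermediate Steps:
V(j) = -16*j² (V(j) = -4*4*j*j = -16*j²)
(1477 + 2491) + V(-41) = (1477 + 2491) - 16*(-41)² = 3968 - 16*1681 = 3968 - 26896 = -22928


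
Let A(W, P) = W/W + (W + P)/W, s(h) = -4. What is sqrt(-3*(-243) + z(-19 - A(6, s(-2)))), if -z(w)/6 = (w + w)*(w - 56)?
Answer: I*sqrt(161067)/3 ≈ 133.78*I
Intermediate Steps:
A(W, P) = 1 + (P + W)/W
z(w) = -12*w*(-56 + w) (z(w) = -6*(w + w)*(w - 56) = -6*2*w*(-56 + w) = -12*w*(-56 + w))
sqrt(-3*(-243) + z(-19 - A(6, s(-2)))) = sqrt(-3*(-243) + 12*(-19 - (2 - 4/6))*(56 - (-19 - (2 - 4/6)))) = sqrt(729 + 12*(-19 - (2 - 4*1/6))*(56 - (-19 - (2 - 4*1/6)))) = sqrt(729 + 12*(-19 - (2 - 2/3))*(56 - (-19 - (2 - 2/3)))) = sqrt(729 + 12*(-19 - 1*4/3)*(56 - (-19 - 1*4/3))) = sqrt(729 + 12*(-19 - 4/3)*(56 - (-19 - 4/3))) = sqrt(729 + 12*(-61/3)*(56 - 1*(-61/3))) = sqrt(729 + 12*(-61/3)*(56 + 61/3)) = sqrt(729 + 12*(-61/3)*(229/3)) = sqrt(729 - 55876/3) = sqrt(-53689/3) = I*sqrt(161067)/3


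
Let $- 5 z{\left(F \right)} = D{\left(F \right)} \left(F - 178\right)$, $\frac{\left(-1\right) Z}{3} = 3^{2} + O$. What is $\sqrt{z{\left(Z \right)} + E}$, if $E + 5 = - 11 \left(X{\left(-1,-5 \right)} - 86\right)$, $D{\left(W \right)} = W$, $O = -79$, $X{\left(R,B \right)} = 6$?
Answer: $i \sqrt{469} \approx 21.656 i$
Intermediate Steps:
$Z = 210$ ($Z = - 3 \left(3^{2} - 79\right) = - 3 \left(9 - 79\right) = \left(-3\right) \left(-70\right) = 210$)
$z{\left(F \right)} = - \frac{F \left(-178 + F\right)}{5}$ ($z{\left(F \right)} = - \frac{F \left(F - 178\right)}{5} = - \frac{F \left(-178 + F\right)}{5}$)
$E = 875$ ($E = -5 - 11 \left(6 - 86\right) = -5 - -880 = -5 + 880 = 875$)
$\sqrt{z{\left(Z \right)} + E} = \sqrt{\frac{1}{5} \cdot 210 \left(178 - 210\right) + 875} = \sqrt{\frac{1}{5} \cdot 210 \left(-32\right) + 875} = \sqrt{-1344 + 875} = \sqrt{-469} = i \sqrt{469}$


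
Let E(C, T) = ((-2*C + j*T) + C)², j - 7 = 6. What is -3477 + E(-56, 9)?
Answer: 26452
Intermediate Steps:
j = 13 (j = 7 + 6 = 13)
E(C, T) = (-C + 13*T)² (E(C, T) = ((-2*C + 13*T) + C)² = (-C + 13*T)²)
-3477 + E(-56, 9) = -3477 + (-56 - 13*9)² = -3477 + (-56 - 117)² = -3477 + (-173)² = -3477 + 29929 = 26452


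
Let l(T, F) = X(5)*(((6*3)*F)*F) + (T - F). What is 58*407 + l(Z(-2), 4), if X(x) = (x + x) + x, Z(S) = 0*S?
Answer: 27922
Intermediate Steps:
Z(S) = 0
X(x) = 3*x (X(x) = 2*x + x = 3*x)
l(T, F) = T - F + 270*F**2 (l(T, F) = (3*5)*(((6*3)*F)*F) + (T - F) = 15*((18*F)*F) + (T - F) = 15*(18*F**2) + (T - F) = 270*F**2 + (T - F) = T - F + 270*F**2)
58*407 + l(Z(-2), 4) = 58*407 + (0 - 1*4 + 270*4**2) = 23606 + (0 - 4 + 270*16) = 23606 + (0 - 4 + 4320) = 23606 + 4316 = 27922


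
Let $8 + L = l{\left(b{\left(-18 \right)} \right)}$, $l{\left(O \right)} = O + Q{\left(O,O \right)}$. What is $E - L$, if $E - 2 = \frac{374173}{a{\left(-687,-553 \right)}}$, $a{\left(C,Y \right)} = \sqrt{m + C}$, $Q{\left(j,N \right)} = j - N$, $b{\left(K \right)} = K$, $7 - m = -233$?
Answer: $28 - \frac{374173 i \sqrt{447}}{447} \approx 28.0 - 17698.0 i$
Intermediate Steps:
$m = 240$ ($m = 7 - -233 = 7 + 233 = 240$)
$a{\left(C,Y \right)} = \sqrt{240 + C}$
$l{\left(O \right)} = O$ ($l{\left(O \right)} = O + \left(O - O\right) = O + 0 = O$)
$L = -26$ ($L = -8 - 18 = -26$)
$E = 2 - \frac{374173 i \sqrt{447}}{447}$ ($E = 2 + \frac{374173}{\sqrt{240 - 687}} = 2 + \frac{374173}{\sqrt{-447}} = 2 + \frac{374173}{i \sqrt{447}} = 2 + 374173 \left(- \frac{i \sqrt{447}}{447}\right) = 2 - \frac{374173 i \sqrt{447}}{447} \approx 2.0 - 17698.0 i$)
$E - L = \left(2 - \frac{374173 i \sqrt{447}}{447}\right) - -26 = \left(2 - \frac{374173 i \sqrt{447}}{447}\right) + 26 = 28 - \frac{374173 i \sqrt{447}}{447}$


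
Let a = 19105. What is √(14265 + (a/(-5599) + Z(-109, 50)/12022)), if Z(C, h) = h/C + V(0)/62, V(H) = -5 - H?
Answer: 5*√29510640478334550825933731/227444470462 ≈ 119.42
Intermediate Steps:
Z(C, h) = -5/62 + h/C (Z(C, h) = h/C + (-5 - 1*0)/62 = h/C + (-5 + 0)*(1/62) = h/C - 5*1/62 = h/C - 5/62 = -5/62 + h/C)
√(14265 + (a/(-5599) + Z(-109, 50)/12022)) = √(14265 + (19105/(-5599) + (-5/62 + 50/(-109))/12022)) = √(14265 + (19105*(-1/5599) + (-5/62 + 50*(-1/109))*(1/12022))) = √(14265 + (-19105/5599 + (-5/62 - 50/109)*(1/12022))) = √(14265 + (-19105/5599 - 3645/6758*1/12022)) = √(14265 + (-19105/5599 - 3645/81244676)) = √(14265 - 1552199943335/454888940924) = √(6487438542337525/454888940924) = 5*√29510640478334550825933731/227444470462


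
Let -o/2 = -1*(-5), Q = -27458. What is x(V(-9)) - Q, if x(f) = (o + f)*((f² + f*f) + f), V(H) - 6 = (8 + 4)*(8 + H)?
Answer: 26402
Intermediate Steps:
V(H) = 102 + 12*H (V(H) = 6 + (8 + 4)*(8 + H) = 6 + 12*(8 + H) = 6 + (96 + 12*H) = 102 + 12*H)
o = -10 (o = -(-2)*(-5) = -2*5 = -10)
x(f) = (-10 + f)*(f + 2*f²) (x(f) = (-10 + f)*((f² + f*f) + f) = (-10 + f)*((f² + f²) + f) = (-10 + f)*(2*f² + f) = (-10 + f)*(f + 2*f²))
x(V(-9)) - Q = (102 + 12*(-9))*(-10 - 19*(102 + 12*(-9)) + 2*(102 + 12*(-9))²) - 1*(-27458) = (102 - 108)*(-10 - 19*(102 - 108) + 2*(102 - 108)²) + 27458 = -6*(-10 - 19*(-6) + 2*(-6)²) + 27458 = -6*(-10 + 114 + 2*36) + 27458 = -6*(-10 + 114 + 72) + 27458 = -6*176 + 27458 = -1056 + 27458 = 26402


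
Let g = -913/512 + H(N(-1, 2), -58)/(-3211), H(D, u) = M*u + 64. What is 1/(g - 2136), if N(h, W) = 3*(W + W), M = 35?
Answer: -1644032/3513577403 ≈ -0.00046791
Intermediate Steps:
N(h, W) = 6*W (N(h, W) = 3*(2*W) = 6*W)
H(D, u) = 64 + 35*u (H(D, u) = 35*u + 64 = 64 + 35*u)
g = -1925051/1644032 (g = -913/512 + (64 + 35*(-58))/(-3211) = -913*1/512 + (64 - 2030)*(-1/3211) = -913/512 - 1966*(-1/3211) = -913/512 + 1966/3211 = -1925051/1644032 ≈ -1.1709)
1/(g - 2136) = 1/(-1925051/1644032 - 2136) = 1/(-3513577403/1644032) = -1644032/3513577403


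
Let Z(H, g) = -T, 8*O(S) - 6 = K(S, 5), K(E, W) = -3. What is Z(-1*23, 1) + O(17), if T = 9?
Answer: -69/8 ≈ -8.6250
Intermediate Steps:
O(S) = 3/8 (O(S) = 3/4 + (1/8)*(-3) = 3/4 - 3/8 = 3/8)
Z(H, g) = -9 (Z(H, g) = -1*9 = -9)
Z(-1*23, 1) + O(17) = -9 + 3/8 = -69/8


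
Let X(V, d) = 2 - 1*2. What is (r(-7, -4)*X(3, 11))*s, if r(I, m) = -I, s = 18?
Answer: 0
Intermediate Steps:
X(V, d) = 0 (X(V, d) = 2 - 2 = 0)
(r(-7, -4)*X(3, 11))*s = (-1*(-7)*0)*18 = (7*0)*18 = 0*18 = 0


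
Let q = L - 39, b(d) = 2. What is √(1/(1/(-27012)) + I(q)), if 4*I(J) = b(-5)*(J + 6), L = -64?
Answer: I*√108242/2 ≈ 164.5*I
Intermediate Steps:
q = -103 (q = -64 - 39 = -103)
I(J) = 3 + J/2 (I(J) = (2*(J + 6))/4 = (2*(6 + J))/4 = (12 + 2*J)/4 = 3 + J/2)
√(1/(1/(-27012)) + I(q)) = √(1/(1/(-27012)) + (3 + (½)*(-103))) = √(1/(-1/27012) + (3 - 103/2)) = √(-27012 - 97/2) = √(-54121/2) = I*√108242/2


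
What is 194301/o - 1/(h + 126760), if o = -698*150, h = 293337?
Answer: -27208457299/14661385300 ≈ -1.8558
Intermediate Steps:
o = -104700
194301/o - 1/(h + 126760) = 194301/(-104700) - 1/(293337 + 126760) = 194301*(-1/104700) - 1/420097 = -64767/34900 - 1*1/420097 = -64767/34900 - 1/420097 = -27208457299/14661385300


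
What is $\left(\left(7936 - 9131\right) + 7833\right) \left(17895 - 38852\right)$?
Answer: $-139112566$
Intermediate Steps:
$\left(\left(7936 - 9131\right) + 7833\right) \left(17895 - 38852\right) = \left(-1195 + 7833\right) \left(-20957\right) = 6638 \left(-20957\right) = -139112566$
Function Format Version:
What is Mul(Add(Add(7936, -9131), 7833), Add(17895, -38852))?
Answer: -139112566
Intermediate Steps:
Mul(Add(Add(7936, -9131), 7833), Add(17895, -38852)) = Mul(Add(-1195, 7833), -20957) = Mul(6638, -20957) = -139112566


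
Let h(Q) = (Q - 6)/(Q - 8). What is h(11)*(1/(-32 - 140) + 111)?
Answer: 95455/516 ≈ 184.99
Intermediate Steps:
h(Q) = (-6 + Q)/(-8 + Q)
h(11)*(1/(-32 - 140) + 111) = ((-6 + 11)/(-8 + 11))*(1/(-32 - 140) + 111) = (5/3)*(1/(-172) + 111) = ((1/3)*5)*(-1/172 + 111) = (5/3)*(19091/172) = 95455/516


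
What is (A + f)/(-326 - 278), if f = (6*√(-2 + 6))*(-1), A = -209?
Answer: 221/604 ≈ 0.36589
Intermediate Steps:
f = -12 (f = (6*√4)*(-1) = (6*2)*(-1) = 12*(-1) = -12)
(A + f)/(-326 - 278) = (-209 - 12)/(-326 - 278) = -221/(-604) = -221*(-1/604) = 221/604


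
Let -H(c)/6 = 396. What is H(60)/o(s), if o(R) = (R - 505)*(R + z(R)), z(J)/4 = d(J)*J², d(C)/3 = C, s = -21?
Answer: -396/9744413 ≈ -4.0639e-5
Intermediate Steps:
d(C) = 3*C
H(c) = -2376 (H(c) = -6*396 = -2376)
z(J) = 12*J³ (z(J) = 4*((3*J)*J²) = 4*(3*J³) = 12*J³)
o(R) = (-505 + R)*(R + 12*R³) (o(R) = (R - 505)*(R + 12*R³) = (-505 + R)*(R + 12*R³))
H(60)/o(s) = -2376*(-1/(21*(-505 - 21 - 6060*(-21)² + 12*(-21)³))) = -2376*(-1/(21*(-505 - 21 - 6060*441 + 12*(-9261)))) = -2376*(-1/(21*(-505 - 21 - 2672460 - 111132))) = -2376/((-21*(-2784118))) = -2376/58466478 = -2376*1/58466478 = -396/9744413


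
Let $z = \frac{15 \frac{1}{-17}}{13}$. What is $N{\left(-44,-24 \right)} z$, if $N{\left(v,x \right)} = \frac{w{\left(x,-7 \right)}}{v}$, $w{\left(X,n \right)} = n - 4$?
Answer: $- \frac{15}{884} \approx -0.016968$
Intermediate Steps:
$w{\left(X,n \right)} = -4 + n$
$N{\left(v,x \right)} = - \frac{11}{v}$ ($N{\left(v,x \right)} = \frac{-4 - 7}{v} = - \frac{11}{v}$)
$z = - \frac{15}{221}$ ($z = 15 \left(- \frac{1}{17}\right) \frac{1}{13} = \left(- \frac{15}{17}\right) \frac{1}{13} = - \frac{15}{221} \approx -0.067873$)
$N{\left(-44,-24 \right)} z = - \frac{11}{-44} \left(- \frac{15}{221}\right) = \left(-11\right) \left(- \frac{1}{44}\right) \left(- \frac{15}{221}\right) = \frac{1}{4} \left(- \frac{15}{221}\right) = - \frac{15}{884}$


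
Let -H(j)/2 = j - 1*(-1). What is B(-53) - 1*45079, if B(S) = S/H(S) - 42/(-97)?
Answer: -454757725/10088 ≈ -45079.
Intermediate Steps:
H(j) = -2 - 2*j (H(j) = -2*(j - 1*(-1)) = -2*(j + 1) = -2*(1 + j) = -2 - 2*j)
B(S) = 42/97 + S/(-2 - 2*S) (B(S) = S/(-2 - 2*S) - 42/(-97) = S/(-2 - 2*S) - 42*(-1/97) = S/(-2 - 2*S) + 42/97 = 42/97 + S/(-2 - 2*S))
B(-53) - 1*45079 = (84 - 13*(-53))/(194*(1 - 53)) - 1*45079 = (1/194)*(84 + 689)/(-52) - 45079 = (1/194)*(-1/52)*773 - 45079 = -773/10088 - 45079 = -454757725/10088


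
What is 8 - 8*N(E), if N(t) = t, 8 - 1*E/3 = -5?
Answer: -304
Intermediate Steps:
E = 39 (E = 24 - 3*(-5) = 24 + 15 = 39)
8 - 8*N(E) = 8 - 8*39 = 8 - 312 = -304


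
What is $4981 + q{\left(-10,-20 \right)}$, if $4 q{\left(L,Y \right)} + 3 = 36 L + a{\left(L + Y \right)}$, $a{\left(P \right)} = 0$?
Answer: $\frac{19561}{4} \approx 4890.3$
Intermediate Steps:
$q{\left(L,Y \right)} = - \frac{3}{4} + 9 L$ ($q{\left(L,Y \right)} = - \frac{3}{4} + \frac{36 L + 0}{4} = - \frac{3}{4} + \frac{36 L}{4} = - \frac{3}{4} + 9 L$)
$4981 + q{\left(-10,-20 \right)} = 4981 + \left(- \frac{3}{4} + 9 \left(-10\right)\right) = 4981 - \frac{363}{4} = \frac{19561}{4}$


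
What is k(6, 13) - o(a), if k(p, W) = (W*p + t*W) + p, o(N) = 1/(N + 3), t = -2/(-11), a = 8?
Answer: 949/11 ≈ 86.273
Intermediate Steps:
t = 2/11 (t = -2*(-1/11) = 2/11 ≈ 0.18182)
o(N) = 1/(3 + N)
k(p, W) = p + 2*W/11 + W*p (k(p, W) = (W*p + 2*W/11) + p = (2*W/11 + W*p) + p = p + 2*W/11 + W*p)
k(6, 13) - o(a) = (6 + (2/11)*13 + 13*6) - 1/(3 + 8) = (6 + 26/11 + 78) - 1/11 = 950/11 - 1*1/11 = 950/11 - 1/11 = 949/11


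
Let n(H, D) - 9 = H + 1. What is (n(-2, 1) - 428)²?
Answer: 176400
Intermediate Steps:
n(H, D) = 10 + H (n(H, D) = 9 + (H + 1) = 9 + (1 + H) = 10 + H)
(n(-2, 1) - 428)² = ((10 - 2) - 428)² = (8 - 428)² = (-420)² = 176400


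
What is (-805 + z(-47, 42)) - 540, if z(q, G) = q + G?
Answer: -1350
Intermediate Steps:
z(q, G) = G + q
(-805 + z(-47, 42)) - 540 = (-805 + (42 - 47)) - 540 = (-805 - 5) - 540 = -810 - 540 = -1350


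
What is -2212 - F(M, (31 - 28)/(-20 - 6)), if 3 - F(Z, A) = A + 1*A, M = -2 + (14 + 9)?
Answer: -28798/13 ≈ -2215.2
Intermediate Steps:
M = 21 (M = -2 + 23 = 21)
F(Z, A) = 3 - 2*A (F(Z, A) = 3 - (A + 1*A) = 3 - (A + A) = 3 - 2*A)
-2212 - F(M, (31 - 28)/(-20 - 6)) = -2212 - (3 - 2*(31 - 28)/(-20 - 6)) = -2212 - (3 - 6/(-26)) = -2212 - (3 - 6*(-1)/26) = -2212 - (3 - 2*(-3/26)) = -2212 - (3 + 3/13) = -2212 - 1*42/13 = -2212 - 42/13 = -28798/13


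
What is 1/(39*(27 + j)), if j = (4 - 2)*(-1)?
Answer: 1/975 ≈ 0.0010256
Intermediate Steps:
j = -2 (j = 2*(-1) = -2)
1/(39*(27 + j)) = 1/(39*(27 - 2)) = 1/(39*25) = 1/975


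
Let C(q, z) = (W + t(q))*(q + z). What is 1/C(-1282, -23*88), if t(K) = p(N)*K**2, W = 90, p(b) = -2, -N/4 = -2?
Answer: 1/10866683148 ≈ 9.2024e-11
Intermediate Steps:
N = 8 (N = -4*(-2) = 8)
t(K) = -2*K**2
C(q, z) = (90 - 2*q**2)*(q + z)
1/C(-1282, -23*88) = 1/(-2*(-1282)**3 + 90*(-1282) + 90*(-23*88) - 2*(-23*88)*(-1282)**2) = 1/(-2*(-2106997768) - 115380 + 90*(-2024) - 2*(-2024)*1643524) = 1/(4213995536 - 115380 - 182160 + 6652985152) = 1/10866683148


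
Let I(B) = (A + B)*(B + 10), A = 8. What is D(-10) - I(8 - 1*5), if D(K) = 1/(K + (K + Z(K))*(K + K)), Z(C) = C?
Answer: -55769/390 ≈ -143.00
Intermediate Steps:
I(B) = (8 + B)*(10 + B) (I(B) = (8 + B)*(B + 10) = (8 + B)*(10 + B))
D(K) = 1/(K + 4*K²) (D(K) = 1/(K + (K + K)*(K + K)) = 1/(K + (2*K)*(2*K)) = 1/(K + 4*K²))
D(-10) - I(8 - 1*5) = 1/((-10)*(1 + 4*(-10))) - (80 + (8 - 1*5)² + 18*(8 - 1*5)) = -1/(10*(1 - 40)) - (80 + (8 - 5)² + 18*(8 - 5)) = -⅒/(-39) - (80 + 3² + 18*3) = -⅒*(-1/39) - (80 + 9 + 54) = 1/390 - 1*143 = 1/390 - 143 = -55769/390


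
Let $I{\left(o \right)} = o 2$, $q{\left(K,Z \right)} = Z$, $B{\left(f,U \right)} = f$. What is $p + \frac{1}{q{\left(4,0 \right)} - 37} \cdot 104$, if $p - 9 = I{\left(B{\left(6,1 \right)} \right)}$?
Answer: $\frac{673}{37} \approx 18.189$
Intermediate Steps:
$I{\left(o \right)} = 2 o$
$p = 21$ ($p = 9 + 2 \cdot 6 = 9 + 12 = 21$)
$p + \frac{1}{q{\left(4,0 \right)} - 37} \cdot 104 = 21 + \frac{1}{0 - 37} \cdot 104 = 21 + \frac{1}{-37} \cdot 104 = 21 - \frac{104}{37} = \frac{673}{37}$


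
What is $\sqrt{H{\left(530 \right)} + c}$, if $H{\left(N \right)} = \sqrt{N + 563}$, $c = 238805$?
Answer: $\sqrt{238805 + \sqrt{1093}} \approx 488.71$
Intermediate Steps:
$H{\left(N \right)} = \sqrt{563 + N}$
$\sqrt{H{\left(530 \right)} + c} = \sqrt{\sqrt{563 + 530} + 238805} = \sqrt{\sqrt{1093} + 238805} = \sqrt{238805 + \sqrt{1093}}$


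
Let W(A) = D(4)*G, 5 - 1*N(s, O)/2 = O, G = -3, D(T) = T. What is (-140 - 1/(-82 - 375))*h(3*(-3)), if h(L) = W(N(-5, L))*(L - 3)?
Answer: -9212976/457 ≈ -20160.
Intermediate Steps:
N(s, O) = 10 - 2*O
W(A) = -12 (W(A) = 4*(-3) = -12)
h(L) = 36 - 12*L (h(L) = -12*(L - 3) = -12*(-3 + L) = 36 - 12*L)
(-140 - 1/(-82 - 375))*h(3*(-3)) = (-140 - 1/(-82 - 375))*(36 - 36*(-3)) = (-140 - 1/(-457))*(36 - 12*(-9)) = (-140 - 1*(-1/457))*(36 + 108) = (-140 + 1/457)*144 = -63979/457*144 = -9212976/457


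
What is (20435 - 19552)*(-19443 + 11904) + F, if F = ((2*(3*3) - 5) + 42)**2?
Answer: -6653912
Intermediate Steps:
F = 3025 (F = ((2*9 - 5) + 42)**2 = ((18 - 5) + 42)**2 = (13 + 42)**2 = 55**2 = 3025)
(20435 - 19552)*(-19443 + 11904) + F = (20435 - 19552)*(-19443 + 11904) + 3025 = 883*(-7539) + 3025 = -6656937 + 3025 = -6653912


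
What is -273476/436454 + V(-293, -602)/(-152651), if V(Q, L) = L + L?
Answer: -20610447130/33312569777 ≈ -0.61870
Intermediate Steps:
V(Q, L) = 2*L
-273476/436454 + V(-293, -602)/(-152651) = -273476/436454 + (2*(-602))/(-152651) = -273476*1/436454 - 1204*(-1/152651) = -136738/218227 + 1204/152651 = -20610447130/33312569777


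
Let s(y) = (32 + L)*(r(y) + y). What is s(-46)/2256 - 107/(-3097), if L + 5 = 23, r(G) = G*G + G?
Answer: 19603612/436677 ≈ 44.893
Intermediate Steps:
r(G) = G + G² (r(G) = G² + G = G + G²)
L = 18 (L = -5 + 23 = 18)
s(y) = 50*y + 50*y*(1 + y) (s(y) = (32 + 18)*(y*(1 + y) + y) = 50*(y + y*(1 + y)) = 50*y + 50*y*(1 + y))
s(-46)/2256 - 107/(-3097) = (50*(-46)*(2 - 46))/2256 - 107/(-3097) = (50*(-46)*(-44))*(1/2256) - 107*(-1/3097) = 101200*(1/2256) + 107/3097 = 6325/141 + 107/3097 = 19603612/436677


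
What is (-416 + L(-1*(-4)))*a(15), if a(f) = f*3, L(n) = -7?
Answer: -19035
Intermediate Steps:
a(f) = 3*f
(-416 + L(-1*(-4)))*a(15) = (-416 - 7)*(3*15) = -423*45 = -19035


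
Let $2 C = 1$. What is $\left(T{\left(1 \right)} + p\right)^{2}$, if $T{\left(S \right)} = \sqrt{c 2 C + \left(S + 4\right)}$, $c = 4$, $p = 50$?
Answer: $2809$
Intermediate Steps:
$C = \frac{1}{2}$ ($C = \frac{1}{2} \cdot 1 = \frac{1}{2} \approx 0.5$)
$T{\left(S \right)} = \sqrt{8 + S}$ ($T{\left(S \right)} = \sqrt{4 \cdot 2 \cdot \frac{1}{2} + \left(S + 4\right)} = \sqrt{8 \cdot \frac{1}{2} + \left(4 + S\right)} = \sqrt{4 + \left(4 + S\right)} = \sqrt{8 + S}$)
$\left(T{\left(1 \right)} + p\right)^{2} = \left(\sqrt{8 + 1} + 50\right)^{2} = \left(\sqrt{9} + 50\right)^{2} = \left(3 + 50\right)^{2} = 53^{2} = 2809$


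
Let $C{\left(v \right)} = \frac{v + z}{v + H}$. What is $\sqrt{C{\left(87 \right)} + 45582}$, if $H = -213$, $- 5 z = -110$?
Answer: $\frac{\sqrt{80405122}}{42} \approx 213.5$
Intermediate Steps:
$z = 22$ ($z = \left(- \frac{1}{5}\right) \left(-110\right) = 22$)
$C{\left(v \right)} = \frac{22 + v}{-213 + v}$ ($C{\left(v \right)} = \frac{v + 22}{v - 213} = \frac{22 + v}{-213 + v}$)
$\sqrt{C{\left(87 \right)} + 45582} = \sqrt{\frac{22 + 87}{-213 + 87} + 45582} = \sqrt{\frac{1}{-126} \cdot 109 + 45582} = \sqrt{\left(- \frac{1}{126}\right) 109 + 45582} = \sqrt{- \frac{109}{126} + 45582} = \sqrt{\frac{5743223}{126}} = \frac{\sqrt{80405122}}{42}$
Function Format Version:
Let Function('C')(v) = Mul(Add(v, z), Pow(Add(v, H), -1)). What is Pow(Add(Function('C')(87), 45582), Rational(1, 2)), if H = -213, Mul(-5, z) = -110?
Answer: Mul(Rational(1, 42), Pow(80405122, Rational(1, 2))) ≈ 213.50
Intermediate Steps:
z = 22 (z = Mul(Rational(-1, 5), -110) = 22)
Function('C')(v) = Mul(Pow(Add(-213, v), -1), Add(22, v)) (Function('C')(v) = Mul(Add(v, 22), Pow(Add(v, -213), -1)) = Mul(Add(22, v), Pow(Add(-213, v), -1)) = Mul(Pow(Add(-213, v), -1), Add(22, v)))
Pow(Add(Function('C')(87), 45582), Rational(1, 2)) = Pow(Add(Mul(Pow(Add(-213, 87), -1), Add(22, 87)), 45582), Rational(1, 2)) = Pow(Add(Mul(Pow(-126, -1), 109), 45582), Rational(1, 2)) = Pow(Add(Mul(Rational(-1, 126), 109), 45582), Rational(1, 2)) = Pow(Add(Rational(-109, 126), 45582), Rational(1, 2)) = Pow(Rational(5743223, 126), Rational(1, 2)) = Mul(Rational(1, 42), Pow(80405122, Rational(1, 2)))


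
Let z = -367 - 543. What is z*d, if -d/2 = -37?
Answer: -67340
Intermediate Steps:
d = 74 (d = -2*(-37) = 74)
z = -910
z*d = -910*74 = -67340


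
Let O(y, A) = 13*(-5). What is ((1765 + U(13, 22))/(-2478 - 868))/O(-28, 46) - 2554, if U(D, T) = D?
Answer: -39676263/15535 ≈ -2554.0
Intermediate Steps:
O(y, A) = -65
((1765 + U(13, 22))/(-2478 - 868))/O(-28, 46) - 2554 = ((1765 + 13)/(-2478 - 868))/(-65) - 2554 = (1778/(-3346))*(-1/65) - 2554 = (1778*(-1/3346))*(-1/65) - 2554 = -127/239*(-1/65) - 2554 = 127/15535 - 2554 = -39676263/15535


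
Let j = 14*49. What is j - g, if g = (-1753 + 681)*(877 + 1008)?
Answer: 2021406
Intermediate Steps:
j = 686
g = -2020720 (g = -1072*1885 = -2020720)
j - g = 686 - 1*(-2020720) = 686 + 2020720 = 2021406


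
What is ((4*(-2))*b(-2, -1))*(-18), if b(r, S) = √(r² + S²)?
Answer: 144*√5 ≈ 321.99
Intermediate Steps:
b(r, S) = √(S² + r²)
((4*(-2))*b(-2, -1))*(-18) = ((4*(-2))*√((-1)² + (-2)²))*(-18) = -8*√(1 + 4)*(-18) = -8*√5*(-18) = 144*√5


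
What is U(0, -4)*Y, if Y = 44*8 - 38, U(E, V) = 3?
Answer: 942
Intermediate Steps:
Y = 314 (Y = 352 - 38 = 314)
U(0, -4)*Y = 3*314 = 942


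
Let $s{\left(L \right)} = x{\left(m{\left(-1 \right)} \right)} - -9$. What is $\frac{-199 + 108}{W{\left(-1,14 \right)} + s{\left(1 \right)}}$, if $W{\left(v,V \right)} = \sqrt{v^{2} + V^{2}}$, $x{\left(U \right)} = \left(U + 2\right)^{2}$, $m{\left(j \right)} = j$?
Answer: $\frac{910}{97} - \frac{91 \sqrt{197}}{97} \approx -3.786$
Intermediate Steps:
$x{\left(U \right)} = \left(2 + U\right)^{2}$
$s{\left(L \right)} = 10$ ($s{\left(L \right)} = \left(2 - 1\right)^{2} - -9 = 1^{2} + 9 = 1 + 9 = 10$)
$W{\left(v,V \right)} = \sqrt{V^{2} + v^{2}}$
$\frac{-199 + 108}{W{\left(-1,14 \right)} + s{\left(1 \right)}} = \frac{-199 + 108}{\sqrt{14^{2} + \left(-1\right)^{2}} + 10} = - \frac{91}{\sqrt{196 + 1} + 10} = - \frac{91}{\sqrt{197} + 10} = - \frac{91}{10 + \sqrt{197}}$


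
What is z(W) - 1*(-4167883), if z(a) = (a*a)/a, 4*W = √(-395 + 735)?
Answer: 4167883 + √85/2 ≈ 4.1679e+6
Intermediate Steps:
W = √85/2 (W = √(-395 + 735)/4 = √340/4 = (2*√85)/4 = √85/2 ≈ 4.6098)
z(a) = a (z(a) = a²/a = a)
z(W) - 1*(-4167883) = √85/2 - 1*(-4167883) = √85/2 + 4167883 = 4167883 + √85/2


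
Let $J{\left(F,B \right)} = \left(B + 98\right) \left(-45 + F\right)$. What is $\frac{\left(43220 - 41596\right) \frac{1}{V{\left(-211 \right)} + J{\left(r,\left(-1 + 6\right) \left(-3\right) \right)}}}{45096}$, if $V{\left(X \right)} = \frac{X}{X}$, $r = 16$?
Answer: $- \frac{203}{13562622} \approx -1.4968 \cdot 10^{-5}$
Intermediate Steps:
$V{\left(X \right)} = 1$
$J{\left(F,B \right)} = \left(-45 + F\right) \left(98 + B\right)$ ($J{\left(F,B \right)} = \left(98 + B\right) \left(-45 + F\right) = \left(-45 + F\right) \left(98 + B\right)$)
$\frac{\left(43220 - 41596\right) \frac{1}{V{\left(-211 \right)} + J{\left(r,\left(-1 + 6\right) \left(-3\right) \right)}}}{45096} = \frac{\left(43220 - 41596\right) \frac{1}{1 + \left(-4410 - 45 \left(-1 + 6\right) \left(-3\right) + 98 \cdot 16 + \left(-1 + 6\right) \left(-3\right) 16\right)}}{45096} = \frac{1624}{1 + \left(-4410 - 45 \cdot 5 \left(-3\right) + 1568 + 5 \left(-3\right) 16\right)} \frac{1}{45096} = \frac{1624}{1 - 2407} \cdot \frac{1}{45096} = \frac{1624}{-2406} \cdot \frac{1}{45096} = 1624 \left(- \frac{1}{2406}\right) \frac{1}{45096} = \left(- \frac{812}{1203}\right) \frac{1}{45096} = - \frac{203}{13562622}$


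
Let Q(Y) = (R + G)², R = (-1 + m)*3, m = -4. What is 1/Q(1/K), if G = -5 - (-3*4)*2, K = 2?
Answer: 1/16 ≈ 0.062500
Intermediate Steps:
R = -15 (R = (-1 - 4)*3 = -5*3 = -15)
G = 19 (G = -5 - (-12)*2 = -5 - 1*(-24) = -5 + 24 = 19)
Q(Y) = 16 (Q(Y) = (-15 + 19)² = 4² = 16)
1/Q(1/K) = 1/16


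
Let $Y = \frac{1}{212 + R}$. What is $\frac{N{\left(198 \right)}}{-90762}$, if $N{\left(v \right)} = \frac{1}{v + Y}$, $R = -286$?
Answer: $- \frac{37}{664877031} \approx -5.5649 \cdot 10^{-8}$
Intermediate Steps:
$Y = - \frac{1}{74}$ ($Y = \frac{1}{212 - 286} = \frac{1}{-74} = - \frac{1}{74} \approx -0.013514$)
$N{\left(v \right)} = \frac{1}{- \frac{1}{74} + v}$ ($N{\left(v \right)} = \frac{1}{v - \frac{1}{74}} = \frac{1}{- \frac{1}{74} + v}$)
$\frac{N{\left(198 \right)}}{-90762} = \frac{74 \frac{1}{-1 + 74 \cdot 198}}{-90762} = \frac{74}{-1 + 14652} \left(- \frac{1}{90762}\right) = \frac{74}{14651} \left(- \frac{1}{90762}\right) = - \frac{37}{664877031}$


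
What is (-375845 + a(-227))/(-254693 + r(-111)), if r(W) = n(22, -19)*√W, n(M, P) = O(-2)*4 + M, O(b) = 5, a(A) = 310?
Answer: 95646135755/64868720053 + 15772470*I*√111/64868720053 ≈ 1.4745 + 0.0025617*I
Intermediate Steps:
n(M, P) = 20 + M (n(M, P) = 5*4 + M = 20 + M)
r(W) = 42*√W (r(W) = (20 + 22)*√W = 42*√W)
(-375845 + a(-227))/(-254693 + r(-111)) = (-375845 + 310)/(-254693 + 42*√(-111)) = -375535/(-254693 + 42*(I*√111)) = -375535/(-254693 + 42*I*√111)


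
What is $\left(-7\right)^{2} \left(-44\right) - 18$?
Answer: $-2174$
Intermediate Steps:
$\left(-7\right)^{2} \left(-44\right) - 18 = 49 \left(-44\right) - 18 = -2156 - 18 = -2174$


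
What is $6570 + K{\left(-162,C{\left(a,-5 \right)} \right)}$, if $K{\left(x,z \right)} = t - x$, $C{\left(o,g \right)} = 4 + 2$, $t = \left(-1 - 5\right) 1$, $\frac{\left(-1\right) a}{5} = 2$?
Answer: $6726$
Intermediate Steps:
$a = -10$ ($a = \left(-5\right) 2 = -10$)
$t = -6$ ($t = \left(-6\right) 1 = -6$)
$C{\left(o,g \right)} = 6$
$K{\left(x,z \right)} = -6 - x$
$6570 + K{\left(-162,C{\left(a,-5 \right)} \right)} = 6570 - -156 = 6570 + \left(-6 + 162\right) = 6570 + 156 = 6726$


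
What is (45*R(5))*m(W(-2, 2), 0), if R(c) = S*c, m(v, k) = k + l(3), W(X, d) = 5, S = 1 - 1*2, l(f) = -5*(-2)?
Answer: -2250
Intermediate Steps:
l(f) = 10
S = -1 (S = 1 - 2 = -1)
m(v, k) = 10 + k (m(v, k) = k + 10 = 10 + k)
R(c) = -c
(45*R(5))*m(W(-2, 2), 0) = (45*(-1*5))*(10 + 0) = (45*(-5))*10 = -225*10 = -2250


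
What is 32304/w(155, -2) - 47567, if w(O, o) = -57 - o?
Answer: -2648489/55 ≈ -48154.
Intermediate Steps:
32304/w(155, -2) - 47567 = 32304/(-57 - 1*(-2)) - 47567 = 32304/(-57 + 2) - 47567 = 32304/(-55) - 47567 = 32304*(-1/55) - 47567 = -32304/55 - 47567 = -2648489/55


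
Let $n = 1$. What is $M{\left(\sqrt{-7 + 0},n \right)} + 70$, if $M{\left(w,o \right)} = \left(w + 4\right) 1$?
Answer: $74 + i \sqrt{7} \approx 74.0 + 2.6458 i$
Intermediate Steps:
$M{\left(w,o \right)} = 4 + w$ ($M{\left(w,o \right)} = \left(4 + w\right) 1 = 4 + w$)
$M{\left(\sqrt{-7 + 0},n \right)} + 70 = \left(4 + \sqrt{-7 + 0}\right) + 70 = \left(4 + \sqrt{-7}\right) + 70 = \left(4 + i \sqrt{7}\right) + 70 = 74 + i \sqrt{7}$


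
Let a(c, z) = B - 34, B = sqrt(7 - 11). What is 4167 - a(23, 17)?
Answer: 4201 - 2*I ≈ 4201.0 - 2.0*I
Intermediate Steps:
B = 2*I (B = sqrt(-4) = 2*I ≈ 2.0*I)
a(c, z) = -34 + 2*I (a(c, z) = 2*I - 34 = -34 + 2*I)
4167 - a(23, 17) = 4167 - (-34 + 2*I) = 4167 + (34 - 2*I) = 4201 - 2*I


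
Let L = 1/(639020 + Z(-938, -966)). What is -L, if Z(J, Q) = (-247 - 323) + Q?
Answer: -1/637484 ≈ -1.5687e-6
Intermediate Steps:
Z(J, Q) = -570 + Q
L = 1/637484 (L = 1/(639020 + (-570 - 966)) = 1/(639020 - 1536) = 1/637484 ≈ 1.5687e-6)
-L = -1*1/637484 = -1/637484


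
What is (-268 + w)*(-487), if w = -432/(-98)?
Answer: 6290092/49 ≈ 1.2837e+5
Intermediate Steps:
w = 216/49 (w = -432*(-1/98) = 216/49 ≈ 4.4082)
(-268 + w)*(-487) = (-268 + 216/49)*(-487) = -12916/49*(-487) = 6290092/49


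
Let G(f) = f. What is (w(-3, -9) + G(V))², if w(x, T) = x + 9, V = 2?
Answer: 64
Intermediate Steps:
w(x, T) = 9 + x
(w(-3, -9) + G(V))² = ((9 - 3) + 2)² = (6 + 2)² = 8² = 64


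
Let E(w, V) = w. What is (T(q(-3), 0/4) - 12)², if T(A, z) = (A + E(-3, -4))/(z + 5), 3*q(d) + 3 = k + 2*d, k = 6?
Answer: 4096/25 ≈ 163.84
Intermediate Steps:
q(d) = 1 + 2*d/3 (q(d) = -1 + (6 + 2*d)/3 = -1 + (2 + 2*d/3) = 1 + 2*d/3)
T(A, z) = (-3 + A)/(5 + z) (T(A, z) = (A - 3)/(z + 5) = (-3 + A)/(5 + z))
(T(q(-3), 0/4) - 12)² = ((-3 + (1 + (⅔)*(-3)))/(5 + 0/4) - 12)² = ((-3 + (1 - 2))/(5 + 0*(¼)) - 12)² = ((-3 - 1)/(5 + 0) - 12)² = (-4/5 - 12)² = ((⅕)*(-4) - 12)² = (-⅘ - 12)² = (-64/5)² = 4096/25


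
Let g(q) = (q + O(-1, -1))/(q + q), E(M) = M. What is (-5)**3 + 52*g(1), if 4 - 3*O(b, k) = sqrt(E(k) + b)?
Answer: -193/3 - 26*I*sqrt(2)/3 ≈ -64.333 - 12.257*I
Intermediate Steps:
O(b, k) = 4/3 - sqrt(b + k)/3 (O(b, k) = 4/3 - sqrt(k + b)/3 = 4/3 - sqrt(b + k)/3)
g(q) = (4/3 + q - I*sqrt(2)/3)/(2*q) (g(q) = (q + (4/3 - sqrt(-1 - 1)/3))/(q + q) = (q + (4/3 - I*sqrt(2)/3))/((2*q)) = (q + (4/3 - I*sqrt(2)/3))*(1/(2*q)) = (4/3 + q - I*sqrt(2)/3)*(1/(2*q)) = (4/3 + q - I*sqrt(2)/3)/(2*q))
(-5)**3 + 52*g(1) = (-5)**3 + 52*((1/6)*(4 + 3*1 - I*sqrt(2))/1) = -125 + 52*((1/6)*1*(4 + 3 - I*sqrt(2))) = -125 + 52*((1/6)*1*(7 - I*sqrt(2))) = -125 + 52*(7/6 - I*sqrt(2)/6) = -125 + (182/3 - 26*I*sqrt(2)/3) = -193/3 - 26*I*sqrt(2)/3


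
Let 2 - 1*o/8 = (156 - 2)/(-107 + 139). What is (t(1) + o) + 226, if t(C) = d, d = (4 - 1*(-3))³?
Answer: 1093/2 ≈ 546.50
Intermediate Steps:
o = -45/2 (o = 16 - 8*(156 - 2)/(-107 + 139) = 16 - 1232/32 = 16 - 8*77/16 = 16 - 77/2 = -45/2 ≈ -22.500)
d = 343 (d = (4 + 3)³ = 7³ = 343)
t(C) = 343
(t(1) + o) + 226 = (343 - 45/2) + 226 = 641/2 + 226 = 1093/2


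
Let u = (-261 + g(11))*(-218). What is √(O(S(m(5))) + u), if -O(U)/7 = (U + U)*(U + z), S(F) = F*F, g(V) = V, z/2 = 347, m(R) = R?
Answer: 5*I*√7886 ≈ 444.02*I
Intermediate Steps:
z = 694 (z = 2*347 = 694)
S(F) = F²
O(U) = -14*U*(694 + U) (O(U) = -7*(U + U)*(U + 694) = -7*2*U*(694 + U) = -14*U*(694 + U))
u = 54500 (u = (-261 + 11)*(-218) = -250*(-218) = 54500)
√(O(S(m(5))) + u) = √(-14*5²*(694 + 5²) + 54500) = √(-14*25*(694 + 25) + 54500) = √(-14*25*719 + 54500) = √(-251650 + 54500) = √(-197150) = 5*I*√7886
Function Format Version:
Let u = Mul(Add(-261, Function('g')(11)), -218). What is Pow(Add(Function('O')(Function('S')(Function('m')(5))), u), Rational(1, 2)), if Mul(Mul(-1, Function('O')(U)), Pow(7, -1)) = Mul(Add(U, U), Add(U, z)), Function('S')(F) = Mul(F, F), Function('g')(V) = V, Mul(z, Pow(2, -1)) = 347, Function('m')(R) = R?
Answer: Mul(5, I, Pow(7886, Rational(1, 2))) ≈ Mul(444.02, I)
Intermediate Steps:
z = 694 (z = Mul(2, 347) = 694)
Function('S')(F) = Pow(F, 2)
Function('O')(U) = Mul(-14, U, Add(694, U)) (Function('O')(U) = Mul(-7, Mul(Add(U, U), Add(U, 694))) = Mul(-7, Mul(Mul(2, U), Add(694, U))) = Mul(-7, Mul(2, U, Add(694, U))) = Mul(-14, U, Add(694, U)))
u = 54500 (u = Mul(Add(-261, 11), -218) = Mul(-250, -218) = 54500)
Pow(Add(Function('O')(Function('S')(Function('m')(5))), u), Rational(1, 2)) = Pow(Add(Mul(-14, Pow(5, 2), Add(694, Pow(5, 2))), 54500), Rational(1, 2)) = Pow(Add(Mul(-14, 25, Add(694, 25)), 54500), Rational(1, 2)) = Pow(Add(Mul(-14, 25, 719), 54500), Rational(1, 2)) = Pow(Add(-251650, 54500), Rational(1, 2)) = Pow(-197150, Rational(1, 2)) = Mul(5, I, Pow(7886, Rational(1, 2)))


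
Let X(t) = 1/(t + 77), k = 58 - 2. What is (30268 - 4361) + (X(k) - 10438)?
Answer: 2057378/133 ≈ 15469.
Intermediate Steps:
k = 56
X(t) = 1/(77 + t)
(30268 - 4361) + (X(k) - 10438) = (30268 - 4361) + (1/(77 + 56) - 10438) = 25907 + (1/133 - 10438) = 25907 - 1388253/133 = 2057378/133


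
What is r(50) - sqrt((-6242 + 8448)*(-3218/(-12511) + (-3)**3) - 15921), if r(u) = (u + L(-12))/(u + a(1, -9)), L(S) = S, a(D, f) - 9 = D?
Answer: 19/30 - 17*I*sqrt(40574987095)/12511 ≈ 0.63333 - 273.71*I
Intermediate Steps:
a(D, f) = 9 + D
r(u) = (-12 + u)/(10 + u) (r(u) = (u - 12)/(u + (9 + 1)) = (-12 + u)/(u + 10) = (-12 + u)/(10 + u))
r(50) - sqrt((-6242 + 8448)*(-3218/(-12511) + (-3)**3) - 15921) = (-12 + 50)/(10 + 50) - sqrt((-6242 + 8448)*(-3218/(-12511) + (-3)**3) - 15921) = 38/60 - sqrt(2206*(-3218*(-1/12511) - 27) - 15921) = (1/60)*38 - sqrt(2206*(3218/12511 - 27) - 15921) = 19/30 - sqrt(2206*(-334579/12511) - 15921) = 19/30 - sqrt(-738081274/12511 - 15921) = 19/30 - sqrt(-937268905/12511) = 19/30 - 17*I*sqrt(40574987095)/12511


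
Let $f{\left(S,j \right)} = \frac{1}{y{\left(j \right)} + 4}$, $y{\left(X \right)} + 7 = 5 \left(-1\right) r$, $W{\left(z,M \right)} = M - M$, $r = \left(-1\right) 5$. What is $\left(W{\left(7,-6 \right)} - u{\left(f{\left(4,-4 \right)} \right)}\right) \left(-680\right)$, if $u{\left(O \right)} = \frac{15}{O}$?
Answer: $224400$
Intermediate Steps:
$r = -5$
$W{\left(z,M \right)} = 0$
$y{\left(X \right)} = 18$ ($y{\left(X \right)} = -7 + 5 \left(-1\right) \left(-5\right) = -7 - -25 = -7 + 25 = 18$)
$f{\left(S,j \right)} = \frac{1}{22}$ ($f{\left(S,j \right)} = \frac{1}{18 + 4} = \frac{1}{22}$)
$\left(W{\left(7,-6 \right)} - u{\left(f{\left(4,-4 \right)} \right)}\right) \left(-680\right) = \left(0 - 15 \frac{1}{\frac{1}{22}}\right) \left(-680\right) = \left(0 - 15 \cdot 22\right) \left(-680\right) = \left(0 - 330\right) \left(-680\right) = \left(-330\right) \left(-680\right) = 224400$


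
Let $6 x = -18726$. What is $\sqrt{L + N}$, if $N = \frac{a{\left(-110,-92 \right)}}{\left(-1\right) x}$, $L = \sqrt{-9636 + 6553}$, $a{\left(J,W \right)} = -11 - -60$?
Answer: $\frac{\sqrt{152929 + 9740641 i \sqrt{3083}}}{3121} \approx 5.2697 + 5.2683 i$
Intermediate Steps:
$x = -3121$ ($x = \frac{1}{6} \left(-18726\right) = -3121$)
$a{\left(J,W \right)} = 49$ ($a{\left(J,W \right)} = -11 + 60 = 49$)
$L = i \sqrt{3083}$ ($L = \sqrt{-3083} = i \sqrt{3083} \approx 55.525 i$)
$N = \frac{49}{3121}$ ($N = \frac{49}{\left(-1\right) \left(-3121\right)} = \frac{49}{3121} \approx 0.0157$)
$\sqrt{L + N} = \sqrt{i \sqrt{3083} + \frac{49}{3121}} = \sqrt{\frac{49}{3121} + i \sqrt{3083}}$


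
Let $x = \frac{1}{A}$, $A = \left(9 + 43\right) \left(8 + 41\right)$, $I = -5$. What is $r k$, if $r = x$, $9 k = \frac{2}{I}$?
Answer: $- \frac{1}{57330} \approx -1.7443 \cdot 10^{-5}$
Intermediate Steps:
$A = 2548$ ($A = 52 \cdot 49 = 2548$)
$k = - \frac{2}{45}$ ($k = \frac{2 \frac{1}{-5}}{9} = \frac{2 \left(- \frac{1}{5}\right)}{9} = \frac{1}{9} \left(- \frac{2}{5}\right) = - \frac{2}{45} \approx -0.044444$)
$x = \frac{1}{2548} \approx 0.00039246$
$r = \frac{1}{2548} \approx 0.00039246$
$r k = \frac{1}{2548} \left(- \frac{2}{45}\right) = - \frac{1}{57330}$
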